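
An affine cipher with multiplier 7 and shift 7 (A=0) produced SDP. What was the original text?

The inverse of 7 mod 26 is 15, since 7·15=105≡1. Apply D(y)=15·(y−7) mod 26:
S(18): 15·(18−7)=165≡9 → J
D(3): 15·(3−7)=-60≡18 → S
P(15): 15·(15−7)=120≡16 → Q

JSQ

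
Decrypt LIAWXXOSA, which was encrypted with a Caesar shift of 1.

L(11): 11−1=10 → K
I(8): 8−1=7 → H
A(0): 0−1=-1≡25 → Z
W(22): 22−1=21 → V
X(23): 23−1=22 → W
X(23): 23−1=22 → W
O(14): 14−1=13 → N
S(18): 18−1=17 → R
A(0): 0−1=-1≡25 → Z

KHZVWWNRZ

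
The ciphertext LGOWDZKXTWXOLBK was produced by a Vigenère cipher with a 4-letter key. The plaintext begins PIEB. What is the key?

Subtract each crib letter from the matching ciphertext letter (mod 26):
L(11)−P(15)=-4≡22 → W
G(6)−I(8)=-2≡24 → Y
O(14)−E(4)=10 → K
W(22)−B(1)=21 → V

WYKV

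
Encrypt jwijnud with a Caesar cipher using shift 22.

fsefjqz

j(9): 9+22=31≡5 → f
w(22): 22+22=44≡18 → s
i(8): 8+22=30≡4 → e
j(9): 9+22=31≡5 → f
n(13): 13+22=35≡9 → j
u(20): 20+22=42≡16 → q
d(3): 3+22=25 → z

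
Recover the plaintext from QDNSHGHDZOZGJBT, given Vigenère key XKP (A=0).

Repeat the key across the ciphertext: XKPXKPXKPXKPXKP
Q(16)−X(23): -7≡19 → T
D(3)−K(10): -7≡19 → T
N(13)−P(15): -2≡24 → Y
S(18)−X(23): -5≡21 → V
H(7)−K(10): -3≡23 → X
G(6)−P(15): -9≡17 → R
H(7)−X(23): -16≡10 → K
D(3)−K(10): -7≡19 → T
Z(25)−P(15): 10 → K
O(14)−X(23): -9≡17 → R
Z(25)−K(10): 15 → P
G(6)−P(15): -9≡17 → R
J(9)−X(23): -14≡12 → M
B(1)−K(10): -9≡17 → R
T(19)−P(15): 4 → E

TTYVXRKTKRPRMRE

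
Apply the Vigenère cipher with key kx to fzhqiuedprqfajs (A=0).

pwrnsroazoackgc

Repeat the key across the message: kxkxkxkxkxkxkxk
f(5)+k(10): 15 → p
z(25)+x(23): 48≡22 → w
h(7)+k(10): 17 → r
q(16)+x(23): 39≡13 → n
i(8)+k(10): 18 → s
u(20)+x(23): 43≡17 → r
e(4)+k(10): 14 → o
d(3)+x(23): 26≡0 → a
p(15)+k(10): 25 → z
r(17)+x(23): 40≡14 → o
q(16)+k(10): 26≡0 → a
f(5)+x(23): 28≡2 → c
a(0)+k(10): 10 → k
j(9)+x(23): 32≡6 → g
s(18)+k(10): 28≡2 → c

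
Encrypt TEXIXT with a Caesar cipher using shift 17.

T(19): 19+17=36≡10 → K
E(4): 4+17=21 → V
X(23): 23+17=40≡14 → O
I(8): 8+17=25 → Z
X(23): 23+17=40≡14 → O
T(19): 19+17=36≡10 → K

KVOZOK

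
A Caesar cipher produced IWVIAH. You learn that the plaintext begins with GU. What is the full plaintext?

GUTGYF

From the crib: I(8)−G(6)=2, so the shift is 2.
Subtract 2 from each ciphertext letter:
I(8): 8−2=6 → G
W(22): 22−2=20 → U
V(21): 21−2=19 → T
I(8): 8−2=6 → G
A(0): 0−2=-2≡24 → Y
H(7): 7−2=5 → F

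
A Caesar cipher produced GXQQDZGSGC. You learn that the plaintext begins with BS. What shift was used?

From the crib: G(6)−B(1)=5, so the shift is 5.

5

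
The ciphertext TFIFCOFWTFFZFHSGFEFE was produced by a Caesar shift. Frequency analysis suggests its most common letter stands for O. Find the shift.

The most frequent ciphertext letter is F (appears 8 times).
F is position 5; O is position 14.
Shift = -9≡17.

17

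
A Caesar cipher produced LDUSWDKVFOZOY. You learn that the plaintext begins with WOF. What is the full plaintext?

From the crib: L(11)−W(22)=-11≡15, so the shift is 15.
Subtract 15 from each ciphertext letter:
L(11): 11−15=-4≡22 → W
D(3): 3−15=-12≡14 → O
U(20): 20−15=5 → F
S(18): 18−15=3 → D
W(22): 22−15=7 → H
D(3): 3−15=-12≡14 → O
K(10): 10−15=-5≡21 → V
V(21): 21−15=6 → G
F(5): 5−15=-10≡16 → Q
O(14): 14−15=-1≡25 → Z
Z(25): 25−15=10 → K
O(14): 14−15=-1≡25 → Z
Y(24): 24−15=9 → J

WOFDHOVGQZKZJ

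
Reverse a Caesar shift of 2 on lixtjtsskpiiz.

jgvrhrqqinggx

l(11): 11−2=9 → j
i(8): 8−2=6 → g
x(23): 23−2=21 → v
t(19): 19−2=17 → r
j(9): 9−2=7 → h
t(19): 19−2=17 → r
s(18): 18−2=16 → q
s(18): 18−2=16 → q
k(10): 10−2=8 → i
p(15): 15−2=13 → n
i(8): 8−2=6 → g
i(8): 8−2=6 → g
z(25): 25−2=23 → x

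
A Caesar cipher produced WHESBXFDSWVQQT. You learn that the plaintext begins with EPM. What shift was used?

From the crib: W(22)−E(4)=18, so the shift is 18.

18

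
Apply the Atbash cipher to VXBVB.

V(21) → E(4)
X(23) → C(2)
B(1) → Y(24)
V(21) → E(4)
B(1) → Y(24)

ECYEY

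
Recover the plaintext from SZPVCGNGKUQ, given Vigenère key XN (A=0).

VMSIFTQTNHT

Repeat the key across the ciphertext: XNXNXNXNXNX
S(18)−X(23): -5≡21 → V
Z(25)−N(13): 12 → M
P(15)−X(23): -8≡18 → S
V(21)−N(13): 8 → I
C(2)−X(23): -21≡5 → F
G(6)−N(13): -7≡19 → T
N(13)−X(23): -10≡16 → Q
G(6)−N(13): -7≡19 → T
K(10)−X(23): -13≡13 → N
U(20)−N(13): 7 → H
Q(16)−X(23): -7≡19 → T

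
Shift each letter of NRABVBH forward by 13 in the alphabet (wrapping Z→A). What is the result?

AENOIOU

N(13): 13+13=26≡0 → A
R(17): 17+13=30≡4 → E
A(0): 0+13=13 → N
B(1): 1+13=14 → O
V(21): 21+13=34≡8 → I
B(1): 1+13=14 → O
H(7): 7+13=20 → U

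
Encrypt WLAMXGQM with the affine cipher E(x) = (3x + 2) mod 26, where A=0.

W(22): 3·22+2=68≡16 → Q
L(11): 3·11+2=35≡9 → J
A(0): 3·0+2=2 → C
M(12): 3·12+2=38≡12 → M
X(23): 3·23+2=71≡19 → T
G(6): 3·6+2=20 → U
Q(16): 3·16+2=50≡24 → Y
M(12): 3·12+2=38≡12 → M

QJCMTUYM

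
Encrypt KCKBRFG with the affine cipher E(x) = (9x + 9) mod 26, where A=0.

VBVSGCL

K(10): 9·10+9=99≡21 → V
C(2): 9·2+9=27≡1 → B
K(10): 9·10+9=99≡21 → V
B(1): 9·1+9=18 → S
R(17): 9·17+9=162≡6 → G
F(5): 9·5+9=54≡2 → C
G(6): 9·6+9=63≡11 → L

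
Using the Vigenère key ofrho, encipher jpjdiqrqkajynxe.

xuakwewhroxdees

Repeat the key across the message: ofrhoofrhoofrho
j(9)+o(14): 23 → x
p(15)+f(5): 20 → u
j(9)+r(17): 26≡0 → a
d(3)+h(7): 10 → k
i(8)+o(14): 22 → w
q(16)+o(14): 30≡4 → e
r(17)+f(5): 22 → w
q(16)+r(17): 33≡7 → h
k(10)+h(7): 17 → r
a(0)+o(14): 14 → o
j(9)+o(14): 23 → x
y(24)+f(5): 29≡3 → d
n(13)+r(17): 30≡4 → e
x(23)+h(7): 30≡4 → e
e(4)+o(14): 18 → s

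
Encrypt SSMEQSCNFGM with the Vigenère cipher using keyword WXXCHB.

OPJGXTYKCIT

Repeat the key across the message: WXXCHBWXXCH
S(18)+W(22): 40≡14 → O
S(18)+X(23): 41≡15 → P
M(12)+X(23): 35≡9 → J
E(4)+C(2): 6 → G
Q(16)+H(7): 23 → X
S(18)+B(1): 19 → T
C(2)+W(22): 24 → Y
N(13)+X(23): 36≡10 → K
F(5)+X(23): 28≡2 → C
G(6)+C(2): 8 → I
M(12)+H(7): 19 → T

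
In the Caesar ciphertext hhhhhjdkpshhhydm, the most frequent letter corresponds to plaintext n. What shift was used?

20

The most frequent ciphertext letter is h (appears 8 times).
h is position 7; n is position 13.
Shift = -6≡20.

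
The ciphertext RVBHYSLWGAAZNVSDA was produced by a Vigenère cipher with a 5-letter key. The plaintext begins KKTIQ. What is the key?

Subtract each crib letter from the matching ciphertext letter (mod 26):
R(17)−K(10)=7 → H
V(21)−K(10)=11 → L
B(1)−T(19)=-18≡8 → I
H(7)−I(8)=-1≡25 → Z
Y(24)−Q(16)=8 → I

HLIZI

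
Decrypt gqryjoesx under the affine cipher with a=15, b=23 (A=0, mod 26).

ldkhgpxra

The inverse of 15 mod 26 is 7, since 15·7=105≡1. Apply D(y)=7·(y−23) mod 26:
g(6): 7·(6−23)=-119≡11 → l
q(16): 7·(16−23)=-49≡3 → d
r(17): 7·(17−23)=-42≡10 → k
y(24): 7·(24−23)=7 → h
j(9): 7·(9−23)=-98≡6 → g
o(14): 7·(14−23)=-63≡15 → p
e(4): 7·(4−23)=-133≡23 → x
s(18): 7·(18−23)=-35≡17 → r
x(23): 7·(23−23)=0 → a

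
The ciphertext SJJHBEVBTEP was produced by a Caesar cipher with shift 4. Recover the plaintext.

OFFDXARXPAL

S(18): 18−4=14 → O
J(9): 9−4=5 → F
J(9): 9−4=5 → F
H(7): 7−4=3 → D
B(1): 1−4=-3≡23 → X
E(4): 4−4=0 → A
V(21): 21−4=17 → R
B(1): 1−4=-3≡23 → X
T(19): 19−4=15 → P
E(4): 4−4=0 → A
P(15): 15−4=11 → L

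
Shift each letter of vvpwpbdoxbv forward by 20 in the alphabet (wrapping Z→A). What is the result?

v(21): 21+20=41≡15 → p
v(21): 21+20=41≡15 → p
p(15): 15+20=35≡9 → j
w(22): 22+20=42≡16 → q
p(15): 15+20=35≡9 → j
b(1): 1+20=21 → v
d(3): 3+20=23 → x
o(14): 14+20=34≡8 → i
x(23): 23+20=43≡17 → r
b(1): 1+20=21 → v
v(21): 21+20=41≡15 → p

ppjqjvxirvp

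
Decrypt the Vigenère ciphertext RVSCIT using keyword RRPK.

AEDSRC

Repeat the key across the ciphertext: RRPKRR
R(17)−R(17): 0 → A
V(21)−R(17): 4 → E
S(18)−P(15): 3 → D
C(2)−K(10): -8≡18 → S
I(8)−R(17): -9≡17 → R
T(19)−R(17): 2 → C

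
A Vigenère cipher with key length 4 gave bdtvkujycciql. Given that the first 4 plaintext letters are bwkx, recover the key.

Subtract each crib letter from the matching ciphertext letter (mod 26):
b(1)−b(1)=0 → a
d(3)−w(22)=-19≡7 → h
t(19)−k(10)=9 → j
v(21)−x(23)=-2≡24 → y

ahjy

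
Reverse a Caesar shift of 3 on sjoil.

pglfi

s(18): 18−3=15 → p
j(9): 9−3=6 → g
o(14): 14−3=11 → l
i(8): 8−3=5 → f
l(11): 11−3=8 → i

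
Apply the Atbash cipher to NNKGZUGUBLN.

N(13) → M(12)
N(13) → M(12)
K(10) → P(15)
G(6) → T(19)
Z(25) → A(0)
U(20) → F(5)
G(6) → T(19)
U(20) → F(5)
B(1) → Y(24)
L(11) → O(14)
N(13) → M(12)

MMPTAFTFYOM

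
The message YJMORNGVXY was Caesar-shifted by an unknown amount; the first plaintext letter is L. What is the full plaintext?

LWZBEATIKL

From the crib: Y(24)−L(11)=13, so the shift is 13.
Subtract 13 from each ciphertext letter:
Y(24): 24−13=11 → L
J(9): 9−13=-4≡22 → W
M(12): 12−13=-1≡25 → Z
O(14): 14−13=1 → B
R(17): 17−13=4 → E
N(13): 13−13=0 → A
G(6): 6−13=-7≡19 → T
V(21): 21−13=8 → I
X(23): 23−13=10 → K
Y(24): 24−13=11 → L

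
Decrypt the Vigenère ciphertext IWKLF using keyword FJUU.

Repeat the key across the ciphertext: FJUUF
I(8)−F(5): 3 → D
W(22)−J(9): 13 → N
K(10)−U(20): -10≡16 → Q
L(11)−U(20): -9≡17 → R
F(5)−F(5): 0 → A

DNQRA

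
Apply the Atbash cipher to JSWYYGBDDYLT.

J(9) → Q(16)
S(18) → H(7)
W(22) → D(3)
Y(24) → B(1)
Y(24) → B(1)
G(6) → T(19)
B(1) → Y(24)
D(3) → W(22)
D(3) → W(22)
Y(24) → B(1)
L(11) → O(14)
T(19) → G(6)

QHDBBTYWWBOG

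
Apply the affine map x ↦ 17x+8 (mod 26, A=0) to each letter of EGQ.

E(4): 17·4+8=76≡24 → Y
G(6): 17·6+8=110≡6 → G
Q(16): 17·16+8=280≡20 → U

YGU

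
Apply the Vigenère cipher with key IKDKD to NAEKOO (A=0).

Repeat the key across the message: IKDKDI
N(13)+I(8): 21 → V
A(0)+K(10): 10 → K
E(4)+D(3): 7 → H
K(10)+K(10): 20 → U
O(14)+D(3): 17 → R
O(14)+I(8): 22 → W

VKHURW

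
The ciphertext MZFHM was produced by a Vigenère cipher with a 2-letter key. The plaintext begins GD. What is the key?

GW

Subtract each crib letter from the matching ciphertext letter (mod 26):
M(12)−G(6)=6 → G
Z(25)−D(3)=22 → W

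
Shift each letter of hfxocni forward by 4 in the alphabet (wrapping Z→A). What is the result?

h(7): 7+4=11 → l
f(5): 5+4=9 → j
x(23): 23+4=27≡1 → b
o(14): 14+4=18 → s
c(2): 2+4=6 → g
n(13): 13+4=17 → r
i(8): 8+4=12 → m

ljbsgrm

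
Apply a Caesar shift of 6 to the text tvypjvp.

t(19): 19+6=25 → z
v(21): 21+6=27≡1 → b
y(24): 24+6=30≡4 → e
p(15): 15+6=21 → v
j(9): 9+6=15 → p
v(21): 21+6=27≡1 → b
p(15): 15+6=21 → v

zbevpbv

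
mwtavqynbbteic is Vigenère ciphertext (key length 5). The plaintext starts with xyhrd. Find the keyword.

Subtract each crib letter from the matching ciphertext letter (mod 26):
m(12)−x(23)=-11≡15 → p
w(22)−y(24)=-2≡24 → y
t(19)−h(7)=12 → m
a(0)−r(17)=-17≡9 → j
v(21)−d(3)=18 → s

pymjs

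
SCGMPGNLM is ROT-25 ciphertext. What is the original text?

S(18): 18−25=-7≡19 → T
C(2): 2−25=-23≡3 → D
G(6): 6−25=-19≡7 → H
M(12): 12−25=-13≡13 → N
P(15): 15−25=-10≡16 → Q
G(6): 6−25=-19≡7 → H
N(13): 13−25=-12≡14 → O
L(11): 11−25=-14≡12 → M
M(12): 12−25=-13≡13 → N

TDHNQHOMN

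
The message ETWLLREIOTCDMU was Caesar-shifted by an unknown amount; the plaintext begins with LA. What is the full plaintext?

From the crib: E(4)−L(11)=-7≡19, so the shift is 19.
Subtract 19 from each ciphertext letter:
E(4): 4−19=-15≡11 → L
T(19): 19−19=0 → A
W(22): 22−19=3 → D
L(11): 11−19=-8≡18 → S
L(11): 11−19=-8≡18 → S
R(17): 17−19=-2≡24 → Y
E(4): 4−19=-15≡11 → L
I(8): 8−19=-11≡15 → P
O(14): 14−19=-5≡21 → V
T(19): 19−19=0 → A
C(2): 2−19=-17≡9 → J
D(3): 3−19=-16≡10 → K
M(12): 12−19=-7≡19 → T
U(20): 20−19=1 → B

LADSSYLPVAJKTB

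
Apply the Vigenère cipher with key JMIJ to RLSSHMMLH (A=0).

Repeat the key across the message: JMIJJMIJJ
R(17)+J(9): 26≡0 → A
L(11)+M(12): 23 → X
S(18)+I(8): 26≡0 → A
S(18)+J(9): 27≡1 → B
H(7)+J(9): 16 → Q
M(12)+M(12): 24 → Y
M(12)+I(8): 20 → U
L(11)+J(9): 20 → U
H(7)+J(9): 16 → Q

AXABQYUUQ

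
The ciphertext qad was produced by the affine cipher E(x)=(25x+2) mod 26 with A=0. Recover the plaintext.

The inverse of 25 mod 26 is 25, since 25·25=625≡1. Apply D(y)=25·(y−2) mod 26:
q(16): 25·(16−2)=350≡12 → m
a(0): 25·(0−2)=-50≡2 → c
d(3): 25·(3−2)=25 → z

mcz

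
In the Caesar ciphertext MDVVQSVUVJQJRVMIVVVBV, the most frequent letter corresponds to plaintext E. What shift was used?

17

The most frequent ciphertext letter is V (appears 9 times).
V is position 21; E is position 4.
Shift = 17.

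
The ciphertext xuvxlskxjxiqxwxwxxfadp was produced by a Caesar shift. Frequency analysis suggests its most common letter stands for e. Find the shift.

19

The most frequent ciphertext letter is x (appears 8 times).
x is position 23; e is position 4.
Shift = 19.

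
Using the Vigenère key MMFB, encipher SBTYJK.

Repeat the key across the message: MMFBMM
S(18)+M(12): 30≡4 → E
B(1)+M(12): 13 → N
T(19)+F(5): 24 → Y
Y(24)+B(1): 25 → Z
J(9)+M(12): 21 → V
K(10)+M(12): 22 → W

ENYZVW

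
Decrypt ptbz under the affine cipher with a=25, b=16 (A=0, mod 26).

The inverse of 25 mod 26 is 25, since 25·25=625≡1. Apply D(y)=25·(y−16) mod 26:
p(15): 25·(15−16)=-25≡1 → b
t(19): 25·(19−16)=75≡23 → x
b(1): 25·(1−16)=-375≡15 → p
z(25): 25·(25−16)=225≡17 → r

bxpr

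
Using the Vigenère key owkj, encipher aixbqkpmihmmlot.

oehkegzvwdwvzkd

Repeat the key across the message: owkjowkjowkjowk
a(0)+o(14): 14 → o
i(8)+w(22): 30≡4 → e
x(23)+k(10): 33≡7 → h
b(1)+j(9): 10 → k
q(16)+o(14): 30≡4 → e
k(10)+w(22): 32≡6 → g
p(15)+k(10): 25 → z
m(12)+j(9): 21 → v
i(8)+o(14): 22 → w
h(7)+w(22): 29≡3 → d
m(12)+k(10): 22 → w
m(12)+j(9): 21 → v
l(11)+o(14): 25 → z
o(14)+w(22): 36≡10 → k
t(19)+k(10): 29≡3 → d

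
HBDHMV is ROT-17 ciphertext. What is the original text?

QKMQVE

H(7): 7−17=-10≡16 → Q
B(1): 1−17=-16≡10 → K
D(3): 3−17=-14≡12 → M
H(7): 7−17=-10≡16 → Q
M(12): 12−17=-5≡21 → V
V(21): 21−17=4 → E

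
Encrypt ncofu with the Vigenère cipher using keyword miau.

Repeat the key across the message: miaum
n(13)+m(12): 25 → z
c(2)+i(8): 10 → k
o(14)+a(0): 14 → o
f(5)+u(20): 25 → z
u(20)+m(12): 32≡6 → g

zkozg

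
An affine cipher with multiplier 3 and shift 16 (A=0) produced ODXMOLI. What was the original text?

The inverse of 3 mod 26 is 9, since 3·9=27≡1. Apply D(y)=9·(y−16) mod 26:
O(14): 9·(14−16)=-18≡8 → I
D(3): 9·(3−16)=-117≡13 → N
X(23): 9·(23−16)=63≡11 → L
M(12): 9·(12−16)=-36≡16 → Q
O(14): 9·(14−16)=-18≡8 → I
L(11): 9·(11−16)=-45≡7 → H
I(8): 9·(8−16)=-72≡6 → G

INLQIHG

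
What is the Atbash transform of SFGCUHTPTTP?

S(18) → H(7)
F(5) → U(20)
G(6) → T(19)
C(2) → X(23)
U(20) → F(5)
H(7) → S(18)
T(19) → G(6)
P(15) → K(10)
T(19) → G(6)
T(19) → G(6)
P(15) → K(10)

HUTXFSGKGGK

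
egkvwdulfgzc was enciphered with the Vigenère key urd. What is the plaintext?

kphbfaaucmiz

Repeat the key across the ciphertext: urdurdurdurd
e(4)−u(20): -16≡10 → k
g(6)−r(17): -11≡15 → p
k(10)−d(3): 7 → h
v(21)−u(20): 1 → b
w(22)−r(17): 5 → f
d(3)−d(3): 0 → a
u(20)−u(20): 0 → a
l(11)−r(17): -6≡20 → u
f(5)−d(3): 2 → c
g(6)−u(20): -14≡12 → m
z(25)−r(17): 8 → i
c(2)−d(3): -1≡25 → z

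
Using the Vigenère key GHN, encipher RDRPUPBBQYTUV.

Repeat the key across the message: GHNGHNGHNGHNG
R(17)+G(6): 23 → X
D(3)+H(7): 10 → K
R(17)+N(13): 30≡4 → E
P(15)+G(6): 21 → V
U(20)+H(7): 27≡1 → B
P(15)+N(13): 28≡2 → C
B(1)+G(6): 7 → H
B(1)+H(7): 8 → I
Q(16)+N(13): 29≡3 → D
Y(24)+G(6): 30≡4 → E
T(19)+H(7): 26≡0 → A
U(20)+N(13): 33≡7 → H
V(21)+G(6): 27≡1 → B

XKEVBCHIDEAHB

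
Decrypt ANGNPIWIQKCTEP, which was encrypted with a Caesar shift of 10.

A(0): 0−10=-10≡16 → Q
N(13): 13−10=3 → D
G(6): 6−10=-4≡22 → W
N(13): 13−10=3 → D
P(15): 15−10=5 → F
I(8): 8−10=-2≡24 → Y
W(22): 22−10=12 → M
I(8): 8−10=-2≡24 → Y
Q(16): 16−10=6 → G
K(10): 10−10=0 → A
C(2): 2−10=-8≡18 → S
T(19): 19−10=9 → J
E(4): 4−10=-6≡20 → U
P(15): 15−10=5 → F

QDWDFYMYGASJUF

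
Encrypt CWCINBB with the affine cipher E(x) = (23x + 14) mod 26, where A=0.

IAIQBLL

C(2): 23·2+14=60≡8 → I
W(22): 23·22+14=520≡0 → A
C(2): 23·2+14=60≡8 → I
I(8): 23·8+14=198≡16 → Q
N(13): 23·13+14=313≡1 → B
B(1): 23·1+14=37≡11 → L
B(1): 23·1+14=37≡11 → L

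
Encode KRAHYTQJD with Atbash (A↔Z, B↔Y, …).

PIZSBGJQW

K(10) → P(15)
R(17) → I(8)
A(0) → Z(25)
H(7) → S(18)
Y(24) → B(1)
T(19) → G(6)
Q(16) → J(9)
J(9) → Q(16)
D(3) → W(22)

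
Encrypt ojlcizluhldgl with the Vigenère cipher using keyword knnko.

ywymwjyhrznty

Repeat the key across the message: knnkoknnkoknn
o(14)+k(10): 24 → y
j(9)+n(13): 22 → w
l(11)+n(13): 24 → y
c(2)+k(10): 12 → m
i(8)+o(14): 22 → w
z(25)+k(10): 35≡9 → j
l(11)+n(13): 24 → y
u(20)+n(13): 33≡7 → h
h(7)+k(10): 17 → r
l(11)+o(14): 25 → z
d(3)+k(10): 13 → n
g(6)+n(13): 19 → t
l(11)+n(13): 24 → y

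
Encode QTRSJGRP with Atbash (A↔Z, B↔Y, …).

JGIHQTIK

Q(16) → J(9)
T(19) → G(6)
R(17) → I(8)
S(18) → H(7)
J(9) → Q(16)
G(6) → T(19)
R(17) → I(8)
P(15) → K(10)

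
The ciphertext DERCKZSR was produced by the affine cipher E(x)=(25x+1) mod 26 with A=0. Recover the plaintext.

The inverse of 25 mod 26 is 25, since 25·25=625≡1. Apply D(y)=25·(y−1) mod 26:
D(3): 25·(3−1)=50≡24 → Y
E(4): 25·(4−1)=75≡23 → X
R(17): 25·(17−1)=400≡10 → K
C(2): 25·(2−1)=25 → Z
K(10): 25·(10−1)=225≡17 → R
Z(25): 25·(25−1)=600≡2 → C
S(18): 25·(18−1)=425≡9 → J
R(17): 25·(17−1)=400≡10 → K

YXKZRCJK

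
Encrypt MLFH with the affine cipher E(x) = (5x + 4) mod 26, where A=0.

MHDN

M(12): 5·12+4=64≡12 → M
L(11): 5·11+4=59≡7 → H
F(5): 5·5+4=29≡3 → D
H(7): 5·7+4=39≡13 → N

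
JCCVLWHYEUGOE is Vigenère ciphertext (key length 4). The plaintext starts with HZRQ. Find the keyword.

Subtract each crib letter from the matching ciphertext letter (mod 26):
J(9)−H(7)=2 → C
C(2)−Z(25)=-23≡3 → D
C(2)−R(17)=-15≡11 → L
V(21)−Q(16)=5 → F

CDLF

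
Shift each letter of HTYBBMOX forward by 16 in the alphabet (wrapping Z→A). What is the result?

XJORRCEN

H(7): 7+16=23 → X
T(19): 19+16=35≡9 → J
Y(24): 24+16=40≡14 → O
B(1): 1+16=17 → R
B(1): 1+16=17 → R
M(12): 12+16=28≡2 → C
O(14): 14+16=30≡4 → E
X(23): 23+16=39≡13 → N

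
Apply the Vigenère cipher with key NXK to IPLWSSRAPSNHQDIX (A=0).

Repeat the key across the message: NXKNXKNXKNXKNXKN
I(8)+N(13): 21 → V
P(15)+X(23): 38≡12 → M
L(11)+K(10): 21 → V
W(22)+N(13): 35≡9 → J
S(18)+X(23): 41≡15 → P
S(18)+K(10): 28≡2 → C
R(17)+N(13): 30≡4 → E
A(0)+X(23): 23 → X
P(15)+K(10): 25 → Z
S(18)+N(13): 31≡5 → F
N(13)+X(23): 36≡10 → K
H(7)+K(10): 17 → R
Q(16)+N(13): 29≡3 → D
D(3)+X(23): 26≡0 → A
I(8)+K(10): 18 → S
X(23)+N(13): 36≡10 → K

VMVJPCEXZFKRDASK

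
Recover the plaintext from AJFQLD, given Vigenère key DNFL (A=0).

Repeat the key across the ciphertext: DNFLDN
A(0)−D(3): -3≡23 → X
J(9)−N(13): -4≡22 → W
F(5)−F(5): 0 → A
Q(16)−L(11): 5 → F
L(11)−D(3): 8 → I
D(3)−N(13): -10≡16 → Q

XWAFIQ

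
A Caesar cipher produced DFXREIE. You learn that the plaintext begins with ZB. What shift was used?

From the crib: D(3)−Z(25)=-22≡4, so the shift is 4.

4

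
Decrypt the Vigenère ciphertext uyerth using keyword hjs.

Repeat the key across the ciphertext: hjshjs
u(20)−h(7): 13 → n
y(24)−j(9): 15 → p
e(4)−s(18): -14≡12 → m
r(17)−h(7): 10 → k
t(19)−j(9): 10 → k
h(7)−s(18): -11≡15 → p

npmkkp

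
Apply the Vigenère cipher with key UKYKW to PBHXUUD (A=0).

JLFHQON

Repeat the key across the message: UKYKWUK
P(15)+U(20): 35≡9 → J
B(1)+K(10): 11 → L
H(7)+Y(24): 31≡5 → F
X(23)+K(10): 33≡7 → H
U(20)+W(22): 42≡16 → Q
U(20)+U(20): 40≡14 → O
D(3)+K(10): 13 → N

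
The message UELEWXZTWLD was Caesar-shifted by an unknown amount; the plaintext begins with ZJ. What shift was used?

21

From the crib: U(20)−Z(25)=-5≡21, so the shift is 21.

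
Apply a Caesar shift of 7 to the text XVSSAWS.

X(23): 23+7=30≡4 → E
V(21): 21+7=28≡2 → C
S(18): 18+7=25 → Z
S(18): 18+7=25 → Z
A(0): 0+7=7 → H
W(22): 22+7=29≡3 → D
S(18): 18+7=25 → Z

ECZZHDZ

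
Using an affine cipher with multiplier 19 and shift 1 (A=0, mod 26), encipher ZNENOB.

IOZOHU

Z(25): 19·25+1=476≡8 → I
N(13): 19·13+1=248≡14 → O
E(4): 19·4+1=77≡25 → Z
N(13): 19·13+1=248≡14 → O
O(14): 19·14+1=267≡7 → H
B(1): 19·1+1=20 → U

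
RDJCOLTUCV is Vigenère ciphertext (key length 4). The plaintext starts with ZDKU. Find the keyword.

SAZI

Subtract each crib letter from the matching ciphertext letter (mod 26):
R(17)−Z(25)=-8≡18 → S
D(3)−D(3)=0 → A
J(9)−K(10)=-1≡25 → Z
C(2)−U(20)=-18≡8 → I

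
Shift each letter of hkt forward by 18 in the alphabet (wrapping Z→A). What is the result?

h(7): 7+18=25 → z
k(10): 10+18=28≡2 → c
t(19): 19+18=37≡11 → l

zcl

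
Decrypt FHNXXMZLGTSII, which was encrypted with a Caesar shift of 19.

F(5): 5−19=-14≡12 → M
H(7): 7−19=-12≡14 → O
N(13): 13−19=-6≡20 → U
X(23): 23−19=4 → E
X(23): 23−19=4 → E
M(12): 12−19=-7≡19 → T
Z(25): 25−19=6 → G
L(11): 11−19=-8≡18 → S
G(6): 6−19=-13≡13 → N
T(19): 19−19=0 → A
S(18): 18−19=-1≡25 → Z
I(8): 8−19=-11≡15 → P
I(8): 8−19=-11≡15 → P

MOUEETGSNAZPP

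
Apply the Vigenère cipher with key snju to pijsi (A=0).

Repeat the key across the message: snjus
p(15)+s(18): 33≡7 → h
i(8)+n(13): 21 → v
j(9)+j(9): 18 → s
s(18)+u(20): 38≡12 → m
i(8)+s(18): 26≡0 → a

hvsma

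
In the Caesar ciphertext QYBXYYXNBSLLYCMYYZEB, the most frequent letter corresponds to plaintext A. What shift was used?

The most frequent ciphertext letter is Y (appears 6 times).
Y is position 24; A is position 0.
Shift = 24.

24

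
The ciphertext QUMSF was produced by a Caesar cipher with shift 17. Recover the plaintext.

Q(16): 16−17=-1≡25 → Z
U(20): 20−17=3 → D
M(12): 12−17=-5≡21 → V
S(18): 18−17=1 → B
F(5): 5−17=-12≡14 → O

ZDVBO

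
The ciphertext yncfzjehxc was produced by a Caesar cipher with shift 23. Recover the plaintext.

bqficmhkaf

y(24): 24−23=1 → b
n(13): 13−23=-10≡16 → q
c(2): 2−23=-21≡5 → f
f(5): 5−23=-18≡8 → i
z(25): 25−23=2 → c
j(9): 9−23=-14≡12 → m
e(4): 4−23=-19≡7 → h
h(7): 7−23=-16≡10 → k
x(23): 23−23=0 → a
c(2): 2−23=-21≡5 → f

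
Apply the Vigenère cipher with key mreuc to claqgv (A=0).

Repeat the key across the message: mreucm
c(2)+m(12): 14 → o
l(11)+r(17): 28≡2 → c
a(0)+e(4): 4 → e
q(16)+u(20): 36≡10 → k
g(6)+c(2): 8 → i
v(21)+m(12): 33≡7 → h

ocekih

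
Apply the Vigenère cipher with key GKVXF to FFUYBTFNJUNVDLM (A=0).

LPPVGZPIGZTFYIR

Repeat the key across the message: GKVXFGKVXFGKVXF
F(5)+G(6): 11 → L
F(5)+K(10): 15 → P
U(20)+V(21): 41≡15 → P
Y(24)+X(23): 47≡21 → V
B(1)+F(5): 6 → G
T(19)+G(6): 25 → Z
F(5)+K(10): 15 → P
N(13)+V(21): 34≡8 → I
J(9)+X(23): 32≡6 → G
U(20)+F(5): 25 → Z
N(13)+G(6): 19 → T
V(21)+K(10): 31≡5 → F
D(3)+V(21): 24 → Y
L(11)+X(23): 34≡8 → I
M(12)+F(5): 17 → R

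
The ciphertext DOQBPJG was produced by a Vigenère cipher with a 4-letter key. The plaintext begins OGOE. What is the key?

Subtract each crib letter from the matching ciphertext letter (mod 26):
D(3)−O(14)=-11≡15 → P
O(14)−G(6)=8 → I
Q(16)−O(14)=2 → C
B(1)−E(4)=-3≡23 → X

PICX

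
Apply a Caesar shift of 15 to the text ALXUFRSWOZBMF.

A(0): 0+15=15 → P
L(11): 11+15=26≡0 → A
X(23): 23+15=38≡12 → M
U(20): 20+15=35≡9 → J
F(5): 5+15=20 → U
R(17): 17+15=32≡6 → G
S(18): 18+15=33≡7 → H
W(22): 22+15=37≡11 → L
O(14): 14+15=29≡3 → D
Z(25): 25+15=40≡14 → O
B(1): 1+15=16 → Q
M(12): 12+15=27≡1 → B
F(5): 5+15=20 → U

PAMJUGHLDOQBU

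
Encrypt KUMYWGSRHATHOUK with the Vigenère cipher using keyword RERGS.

Repeat the key across the message: RERGSRERGSRERGS
K(10)+R(17): 27≡1 → B
U(20)+E(4): 24 → Y
M(12)+R(17): 29≡3 → D
Y(24)+G(6): 30≡4 → E
W(22)+S(18): 40≡14 → O
G(6)+R(17): 23 → X
S(18)+E(4): 22 → W
R(17)+R(17): 34≡8 → I
H(7)+G(6): 13 → N
A(0)+S(18): 18 → S
T(19)+R(17): 36≡10 → K
H(7)+E(4): 11 → L
O(14)+R(17): 31≡5 → F
U(20)+G(6): 26≡0 → A
K(10)+S(18): 28≡2 → C

BYDEOXWINSKLFAC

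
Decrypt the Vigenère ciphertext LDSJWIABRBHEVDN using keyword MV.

Repeat the key across the ciphertext: MVMVMVMVMVMVMVM
L(11)−M(12): -1≡25 → Z
D(3)−V(21): -18≡8 → I
S(18)−M(12): 6 → G
J(9)−V(21): -12≡14 → O
W(22)−M(12): 10 → K
I(8)−V(21): -13≡13 → N
A(0)−M(12): -12≡14 → O
B(1)−V(21): -20≡6 → G
R(17)−M(12): 5 → F
B(1)−V(21): -20≡6 → G
H(7)−M(12): -5≡21 → V
E(4)−V(21): -17≡9 → J
V(21)−M(12): 9 → J
D(3)−V(21): -18≡8 → I
N(13)−M(12): 1 → B

ZIGOKNOGFGVJJIB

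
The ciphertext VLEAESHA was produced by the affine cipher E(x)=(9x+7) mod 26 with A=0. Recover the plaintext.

QMRFRHAF

The inverse of 9 mod 26 is 3, since 9·3=27≡1. Apply D(y)=3·(y−7) mod 26:
V(21): 3·(21−7)=42≡16 → Q
L(11): 3·(11−7)=12 → M
E(4): 3·(4−7)=-9≡17 → R
A(0): 3·(0−7)=-21≡5 → F
E(4): 3·(4−7)=-9≡17 → R
S(18): 3·(18−7)=33≡7 → H
H(7): 3·(7−7)=0 → A
A(0): 3·(0−7)=-21≡5 → F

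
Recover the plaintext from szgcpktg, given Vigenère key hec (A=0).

Repeat the key across the ciphertext: hecheche
s(18)−h(7): 11 → l
z(25)−e(4): 21 → v
g(6)−c(2): 4 → e
c(2)−h(7): -5≡21 → v
p(15)−e(4): 11 → l
k(10)−c(2): 8 → i
t(19)−h(7): 12 → m
g(6)−e(4): 2 → c

lvevlimc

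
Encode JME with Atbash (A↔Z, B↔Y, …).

QNV

J(9) → Q(16)
M(12) → N(13)
E(4) → V(21)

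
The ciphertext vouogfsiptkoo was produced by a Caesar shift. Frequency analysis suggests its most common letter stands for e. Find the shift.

The most frequent ciphertext letter is o (appears 4 times).
o is position 14; e is position 4.
Shift = 10.

10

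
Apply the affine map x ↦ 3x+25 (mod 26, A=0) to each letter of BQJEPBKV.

CVALSCDK

B(1): 3·1+25=28≡2 → C
Q(16): 3·16+25=73≡21 → V
J(9): 3·9+25=52≡0 → A
E(4): 3·4+25=37≡11 → L
P(15): 3·15+25=70≡18 → S
B(1): 3·1+25=28≡2 → C
K(10): 3·10+25=55≡3 → D
V(21): 3·21+25=88≡10 → K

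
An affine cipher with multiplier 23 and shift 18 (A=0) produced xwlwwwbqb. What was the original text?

hqlqqqxsx

The inverse of 23 mod 26 is 17, since 23·17=391≡1. Apply D(y)=17·(y−18) mod 26:
x(23): 17·(23−18)=85≡7 → h
w(22): 17·(22−18)=68≡16 → q
l(11): 17·(11−18)=-119≡11 → l
w(22): 17·(22−18)=68≡16 → q
w(22): 17·(22−18)=68≡16 → q
w(22): 17·(22−18)=68≡16 → q
b(1): 17·(1−18)=-289≡23 → x
q(16): 17·(16−18)=-34≡18 → s
b(1): 17·(1−18)=-289≡23 → x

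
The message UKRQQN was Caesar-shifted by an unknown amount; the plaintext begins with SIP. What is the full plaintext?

From the crib: U(20)−S(18)=2, so the shift is 2.
Subtract 2 from each ciphertext letter:
U(20): 20−2=18 → S
K(10): 10−2=8 → I
R(17): 17−2=15 → P
Q(16): 16−2=14 → O
Q(16): 16−2=14 → O
N(13): 13−2=11 → L

SIPOOL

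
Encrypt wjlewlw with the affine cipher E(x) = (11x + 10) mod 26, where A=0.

sfbcsbs

w(22): 11·22+10=252≡18 → s
j(9): 11·9+10=109≡5 → f
l(11): 11·11+10=131≡1 → b
e(4): 11·4+10=54≡2 → c
w(22): 11·22+10=252≡18 → s
l(11): 11·11+10=131≡1 → b
w(22): 11·22+10=252≡18 → s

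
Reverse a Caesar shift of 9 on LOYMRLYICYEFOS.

CFPDICPZTPVWFJ

L(11): 11−9=2 → C
O(14): 14−9=5 → F
Y(24): 24−9=15 → P
M(12): 12−9=3 → D
R(17): 17−9=8 → I
L(11): 11−9=2 → C
Y(24): 24−9=15 → P
I(8): 8−9=-1≡25 → Z
C(2): 2−9=-7≡19 → T
Y(24): 24−9=15 → P
E(4): 4−9=-5≡21 → V
F(5): 5−9=-4≡22 → W
O(14): 14−9=5 → F
S(18): 18−9=9 → J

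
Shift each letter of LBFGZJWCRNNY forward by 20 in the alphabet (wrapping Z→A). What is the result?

L(11): 11+20=31≡5 → F
B(1): 1+20=21 → V
F(5): 5+20=25 → Z
G(6): 6+20=26≡0 → A
Z(25): 25+20=45≡19 → T
J(9): 9+20=29≡3 → D
W(22): 22+20=42≡16 → Q
C(2): 2+20=22 → W
R(17): 17+20=37≡11 → L
N(13): 13+20=33≡7 → H
N(13): 13+20=33≡7 → H
Y(24): 24+20=44≡18 → S

FVZATDQWLHHS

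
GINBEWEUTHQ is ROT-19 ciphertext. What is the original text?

NPUILDLBAOX

G(6): 6−19=-13≡13 → N
I(8): 8−19=-11≡15 → P
N(13): 13−19=-6≡20 → U
B(1): 1−19=-18≡8 → I
E(4): 4−19=-15≡11 → L
W(22): 22−19=3 → D
E(4): 4−19=-15≡11 → L
U(20): 20−19=1 → B
T(19): 19−19=0 → A
H(7): 7−19=-12≡14 → O
Q(16): 16−19=-3≡23 → X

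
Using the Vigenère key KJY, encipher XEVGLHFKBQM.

HNTQUFPTZAV

Repeat the key across the message: KJYKJYKJYKJ
X(23)+K(10): 33≡7 → H
E(4)+J(9): 13 → N
V(21)+Y(24): 45≡19 → T
G(6)+K(10): 16 → Q
L(11)+J(9): 20 → U
H(7)+Y(24): 31≡5 → F
F(5)+K(10): 15 → P
K(10)+J(9): 19 → T
B(1)+Y(24): 25 → Z
Q(16)+K(10): 26≡0 → A
M(12)+J(9): 21 → V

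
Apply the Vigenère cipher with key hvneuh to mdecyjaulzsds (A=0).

Repeat the key across the message: hvneuhhvneuhh
m(12)+h(7): 19 → t
d(3)+v(21): 24 → y
e(4)+n(13): 17 → r
c(2)+e(4): 6 → g
y(24)+u(20): 44≡18 → s
j(9)+h(7): 16 → q
a(0)+h(7): 7 → h
u(20)+v(21): 41≡15 → p
l(11)+n(13): 24 → y
z(25)+e(4): 29≡3 → d
s(18)+u(20): 38≡12 → m
d(3)+h(7): 10 → k
s(18)+h(7): 25 → z

tyrgsqhpydmkz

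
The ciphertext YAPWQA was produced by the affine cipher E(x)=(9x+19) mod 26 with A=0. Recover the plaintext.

PVOJRV

The inverse of 9 mod 26 is 3, since 9·3=27≡1. Apply D(y)=3·(y−19) mod 26:
Y(24): 3·(24−19)=15 → P
A(0): 3·(0−19)=-57≡21 → V
P(15): 3·(15−19)=-12≡14 → O
W(22): 3·(22−19)=9 → J
Q(16): 3·(16−19)=-9≡17 → R
A(0): 3·(0−19)=-57≡21 → V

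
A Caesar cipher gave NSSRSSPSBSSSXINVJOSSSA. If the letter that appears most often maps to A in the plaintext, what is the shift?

18

The most frequent ciphertext letter is S (appears 11 times).
S is position 18; A is position 0.
Shift = 18.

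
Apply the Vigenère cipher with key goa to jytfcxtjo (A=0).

pmtlqxzxo

Repeat the key across the message: goagoagoa
j(9)+g(6): 15 → p
y(24)+o(14): 38≡12 → m
t(19)+a(0): 19 → t
f(5)+g(6): 11 → l
c(2)+o(14): 16 → q
x(23)+a(0): 23 → x
t(19)+g(6): 25 → z
j(9)+o(14): 23 → x
o(14)+a(0): 14 → o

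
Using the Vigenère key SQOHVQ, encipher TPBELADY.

Repeat the key across the message: SQOHVQSQ
T(19)+S(18): 37≡11 → L
P(15)+Q(16): 31≡5 → F
B(1)+O(14): 15 → P
E(4)+H(7): 11 → L
L(11)+V(21): 32≡6 → G
A(0)+Q(16): 16 → Q
D(3)+S(18): 21 → V
Y(24)+Q(16): 40≡14 → O

LFPLGQVO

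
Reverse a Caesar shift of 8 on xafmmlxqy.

x(23): 23−8=15 → p
a(0): 0−8=-8≡18 → s
f(5): 5−8=-3≡23 → x
m(12): 12−8=4 → e
m(12): 12−8=4 → e
l(11): 11−8=3 → d
x(23): 23−8=15 → p
q(16): 16−8=8 → i
y(24): 24−8=16 → q

psxeedpiq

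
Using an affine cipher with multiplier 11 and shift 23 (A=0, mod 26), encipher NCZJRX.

KTMSCQ

N(13): 11·13+23=166≡10 → K
C(2): 11·2+23=45≡19 → T
Z(25): 11·25+23=298≡12 → M
J(9): 11·9+23=122≡18 → S
R(17): 11·17+23=210≡2 → C
X(23): 11·23+23=276≡16 → Q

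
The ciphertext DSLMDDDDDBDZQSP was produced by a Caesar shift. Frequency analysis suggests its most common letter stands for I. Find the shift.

The most frequent ciphertext letter is D (appears 7 times).
D is position 3; I is position 8.
Shift = -5≡21.

21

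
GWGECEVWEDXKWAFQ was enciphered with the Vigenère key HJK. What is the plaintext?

Repeat the key across the ciphertext: HJKHJKHJKHJKHJKH
G(6)−H(7): -1≡25 → Z
W(22)−J(9): 13 → N
G(6)−K(10): -4≡22 → W
E(4)−H(7): -3≡23 → X
C(2)−J(9): -7≡19 → T
E(4)−K(10): -6≡20 → U
V(21)−H(7): 14 → O
W(22)−J(9): 13 → N
E(4)−K(10): -6≡20 → U
D(3)−H(7): -4≡22 → W
X(23)−J(9): 14 → O
K(10)−K(10): 0 → A
W(22)−H(7): 15 → P
A(0)−J(9): -9≡17 → R
F(5)−K(10): -5≡21 → V
Q(16)−H(7): 9 → J

ZNWXTUONUWOAPRVJ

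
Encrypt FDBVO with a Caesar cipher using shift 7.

F(5): 5+7=12 → M
D(3): 3+7=10 → K
B(1): 1+7=8 → I
V(21): 21+7=28≡2 → C
O(14): 14+7=21 → V

MKICV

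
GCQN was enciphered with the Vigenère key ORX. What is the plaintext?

Repeat the key across the ciphertext: ORXO
G(6)−O(14): -8≡18 → S
C(2)−R(17): -15≡11 → L
Q(16)−X(23): -7≡19 → T
N(13)−O(14): -1≡25 → Z

SLTZ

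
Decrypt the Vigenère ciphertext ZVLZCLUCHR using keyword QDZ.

Repeat the key across the ciphertext: QDZQDZQDZQ
Z(25)−Q(16): 9 → J
V(21)−D(3): 18 → S
L(11)−Z(25): -14≡12 → M
Z(25)−Q(16): 9 → J
C(2)−D(3): -1≡25 → Z
L(11)−Z(25): -14≡12 → M
U(20)−Q(16): 4 → E
C(2)−D(3): -1≡25 → Z
H(7)−Z(25): -18≡8 → I
R(17)−Q(16): 1 → B

JSMJZMEZIB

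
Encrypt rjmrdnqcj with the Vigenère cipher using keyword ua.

ljgrxnkcd

Repeat the key across the message: uauauauau
r(17)+u(20): 37≡11 → l
j(9)+a(0): 9 → j
m(12)+u(20): 32≡6 → g
r(17)+a(0): 17 → r
d(3)+u(20): 23 → x
n(13)+a(0): 13 → n
q(16)+u(20): 36≡10 → k
c(2)+a(0): 2 → c
j(9)+u(20): 29≡3 → d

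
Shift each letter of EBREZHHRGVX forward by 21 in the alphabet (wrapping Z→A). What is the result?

ZWMZUCCMBQS

E(4): 4+21=25 → Z
B(1): 1+21=22 → W
R(17): 17+21=38≡12 → M
E(4): 4+21=25 → Z
Z(25): 25+21=46≡20 → U
H(7): 7+21=28≡2 → C
H(7): 7+21=28≡2 → C
R(17): 17+21=38≡12 → M
G(6): 6+21=27≡1 → B
V(21): 21+21=42≡16 → Q
X(23): 23+21=44≡18 → S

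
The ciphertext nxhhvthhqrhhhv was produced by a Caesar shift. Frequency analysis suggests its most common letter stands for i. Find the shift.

The most frequent ciphertext letter is h (appears 7 times).
h is position 7; i is position 8.
Shift = -1≡25.

25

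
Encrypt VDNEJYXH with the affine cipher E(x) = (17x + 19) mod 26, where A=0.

V(21): 17·21+19=376≡12 → M
D(3): 17·3+19=70≡18 → S
N(13): 17·13+19=240≡6 → G
E(4): 17·4+19=87≡9 → J
J(9): 17·9+19=172≡16 → Q
Y(24): 17·24+19=427≡11 → L
X(23): 17·23+19=410≡20 → U
H(7): 17·7+19=138≡8 → I

MSGJQLUI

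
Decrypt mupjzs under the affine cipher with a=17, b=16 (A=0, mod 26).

modvzu

The inverse of 17 mod 26 is 23, since 17·23=391≡1. Apply D(y)=23·(y−16) mod 26:
m(12): 23·(12−16)=-92≡12 → m
u(20): 23·(20−16)=92≡14 → o
p(15): 23·(15−16)=-23≡3 → d
j(9): 23·(9−16)=-161≡21 → v
z(25): 23·(25−16)=207≡25 → z
s(18): 23·(18−16)=46≡20 → u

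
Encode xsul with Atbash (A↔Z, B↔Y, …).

x(23) → c(2)
s(18) → h(7)
u(20) → f(5)
l(11) → o(14)

chfo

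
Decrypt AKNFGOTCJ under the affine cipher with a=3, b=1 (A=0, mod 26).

The inverse of 3 mod 26 is 9, since 3·9=27≡1. Apply D(y)=9·(y−1) mod 26:
A(0): 9·(0−1)=-9≡17 → R
K(10): 9·(10−1)=81≡3 → D
N(13): 9·(13−1)=108≡4 → E
F(5): 9·(5−1)=36≡10 → K
G(6): 9·(6−1)=45≡19 → T
O(14): 9·(14−1)=117≡13 → N
T(19): 9·(19−1)=162≡6 → G
C(2): 9·(2−1)=9 → J
J(9): 9·(9−1)=72≡20 → U

RDEKTNGJU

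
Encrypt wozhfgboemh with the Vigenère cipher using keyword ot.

Repeat the key across the message: otototototo
w(22)+o(14): 36≡10 → k
o(14)+t(19): 33≡7 → h
z(25)+o(14): 39≡13 → n
h(7)+t(19): 26≡0 → a
f(5)+o(14): 19 → t
g(6)+t(19): 25 → z
b(1)+o(14): 15 → p
o(14)+t(19): 33≡7 → h
e(4)+o(14): 18 → s
m(12)+t(19): 31≡5 → f
h(7)+o(14): 21 → v

khnatzphsfv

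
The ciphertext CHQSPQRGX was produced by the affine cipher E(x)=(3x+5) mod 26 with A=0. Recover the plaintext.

The inverse of 3 mod 26 is 9, since 3·9=27≡1. Apply D(y)=9·(y−5) mod 26:
C(2): 9·(2−5)=-27≡25 → Z
H(7): 9·(7−5)=18 → S
Q(16): 9·(16−5)=99≡21 → V
S(18): 9·(18−5)=117≡13 → N
P(15): 9·(15−5)=90≡12 → M
Q(16): 9·(16−5)=99≡21 → V
R(17): 9·(17−5)=108≡4 → E
G(6): 9·(6−5)=9 → J
X(23): 9·(23−5)=162≡6 → G

ZSVNMVEJG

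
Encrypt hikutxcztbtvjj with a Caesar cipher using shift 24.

h(7): 7+24=31≡5 → f
i(8): 8+24=32≡6 → g
k(10): 10+24=34≡8 → i
u(20): 20+24=44≡18 → s
t(19): 19+24=43≡17 → r
x(23): 23+24=47≡21 → v
c(2): 2+24=26≡0 → a
z(25): 25+24=49≡23 → x
t(19): 19+24=43≡17 → r
b(1): 1+24=25 → z
t(19): 19+24=43≡17 → r
v(21): 21+24=45≡19 → t
j(9): 9+24=33≡7 → h
j(9): 9+24=33≡7 → h

fgisrvaxrzrthh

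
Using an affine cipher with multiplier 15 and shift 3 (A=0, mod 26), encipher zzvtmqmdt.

oogcbjbwc

z(25): 15·25+3=378≡14 → o
z(25): 15·25+3=378≡14 → o
v(21): 15·21+3=318≡6 → g
t(19): 15·19+3=288≡2 → c
m(12): 15·12+3=183≡1 → b
q(16): 15·16+3=243≡9 → j
m(12): 15·12+3=183≡1 → b
d(3): 15·3+3=48≡22 → w
t(19): 15·19+3=288≡2 → c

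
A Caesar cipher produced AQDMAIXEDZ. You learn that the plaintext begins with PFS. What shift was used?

11

From the crib: A(0)−P(15)=-15≡11, so the shift is 11.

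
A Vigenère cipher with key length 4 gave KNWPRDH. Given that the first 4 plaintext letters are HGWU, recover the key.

Subtract each crib letter from the matching ciphertext letter (mod 26):
K(10)−H(7)=3 → D
N(13)−G(6)=7 → H
W(22)−W(22)=0 → A
P(15)−U(20)=-5≡21 → V

DHAV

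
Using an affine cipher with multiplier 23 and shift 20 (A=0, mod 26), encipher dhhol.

d(3): 23·3+20=89≡11 → l
h(7): 23·7+20=181≡25 → z
h(7): 23·7+20=181≡25 → z
o(14): 23·14+20=342≡4 → e
l(11): 23·11+20=273≡13 → n

lzzen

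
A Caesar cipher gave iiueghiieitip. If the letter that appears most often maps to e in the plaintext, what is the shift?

The most frequent ciphertext letter is i (appears 6 times).
i is position 8; e is position 4.
Shift = 4.

4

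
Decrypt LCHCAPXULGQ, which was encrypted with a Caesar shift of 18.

TKPKIXFCTOY

L(11): 11−18=-7≡19 → T
C(2): 2−18=-16≡10 → K
H(7): 7−18=-11≡15 → P
C(2): 2−18=-16≡10 → K
A(0): 0−18=-18≡8 → I
P(15): 15−18=-3≡23 → X
X(23): 23−18=5 → F
U(20): 20−18=2 → C
L(11): 11−18=-7≡19 → T
G(6): 6−18=-12≡14 → O
Q(16): 16−18=-2≡24 → Y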